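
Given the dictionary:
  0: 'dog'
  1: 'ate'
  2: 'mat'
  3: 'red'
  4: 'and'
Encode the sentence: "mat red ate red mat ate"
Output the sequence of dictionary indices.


Look up each word in the dictionary:
  'mat' -> 2
  'red' -> 3
  'ate' -> 1
  'red' -> 3
  'mat' -> 2
  'ate' -> 1

Encoded: [2, 3, 1, 3, 2, 1]


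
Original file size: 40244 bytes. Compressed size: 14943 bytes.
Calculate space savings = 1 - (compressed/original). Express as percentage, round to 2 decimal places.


ratio = compressed/original = 14943/40244 = 0.37131
savings = 1 - ratio = 1 - 0.37131 = 0.62869
as a percentage: 0.62869 * 100 = 62.87%

Space savings = 1 - 14943/40244 = 62.87%


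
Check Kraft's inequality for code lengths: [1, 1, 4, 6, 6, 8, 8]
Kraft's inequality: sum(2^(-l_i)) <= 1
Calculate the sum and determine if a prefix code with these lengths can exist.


Sum = 2^(-1) + 2^(-1) + 2^(-4) + 2^(-6) + 2^(-6) + 2^(-8) + 2^(-8)
    = 0.5 + 0.5 + 0.0625 + 0.015625 + 0.015625 + 0.00390625 + 0.00390625
    = 282/256 = 1.1015625
Since 1.1015625 > 1, Kraft's inequality is NOT satisfied.
A prefix code with these lengths CANNOT exist.

Kraft sum = 1.1015625. Not satisfied.


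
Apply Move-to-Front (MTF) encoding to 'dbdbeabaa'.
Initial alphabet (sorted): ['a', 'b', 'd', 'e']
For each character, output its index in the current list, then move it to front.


MTF encoding:
'd': index 2 in ['a', 'b', 'd', 'e'] -> ['d', 'a', 'b', 'e']
'b': index 2 in ['d', 'a', 'b', 'e'] -> ['b', 'd', 'a', 'e']
'd': index 1 in ['b', 'd', 'a', 'e'] -> ['d', 'b', 'a', 'e']
'b': index 1 in ['d', 'b', 'a', 'e'] -> ['b', 'd', 'a', 'e']
'e': index 3 in ['b', 'd', 'a', 'e'] -> ['e', 'b', 'd', 'a']
'a': index 3 in ['e', 'b', 'd', 'a'] -> ['a', 'e', 'b', 'd']
'b': index 2 in ['a', 'e', 'b', 'd'] -> ['b', 'a', 'e', 'd']
'a': index 1 in ['b', 'a', 'e', 'd'] -> ['a', 'b', 'e', 'd']
'a': index 0 in ['a', 'b', 'e', 'd'] -> ['a', 'b', 'e', 'd']


Output: [2, 2, 1, 1, 3, 3, 2, 1, 0]


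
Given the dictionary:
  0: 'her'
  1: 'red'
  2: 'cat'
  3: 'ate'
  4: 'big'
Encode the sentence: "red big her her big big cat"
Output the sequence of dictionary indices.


Look up each word in the dictionary:
  'red' -> 1
  'big' -> 4
  'her' -> 0
  'her' -> 0
  'big' -> 4
  'big' -> 4
  'cat' -> 2

Encoded: [1, 4, 0, 0, 4, 4, 2]


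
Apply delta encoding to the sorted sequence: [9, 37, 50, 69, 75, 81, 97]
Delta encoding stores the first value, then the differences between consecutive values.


First value: 9
Deltas:
  37 - 9 = 28
  50 - 37 = 13
  69 - 50 = 19
  75 - 69 = 6
  81 - 75 = 6
  97 - 81 = 16


Delta encoded: [9, 28, 13, 19, 6, 6, 16]


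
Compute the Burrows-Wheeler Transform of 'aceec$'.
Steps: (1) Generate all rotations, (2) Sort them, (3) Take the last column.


Rotations (sorted):
  0: $aceec -> last char: c
  1: aceec$ -> last char: $
  2: c$acee -> last char: e
  3: ceec$a -> last char: a
  4: ec$ace -> last char: e
  5: eec$ac -> last char: c


BWT = c$eaec


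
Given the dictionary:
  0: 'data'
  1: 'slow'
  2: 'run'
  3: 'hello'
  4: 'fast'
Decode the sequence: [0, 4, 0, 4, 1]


Look up each index in the dictionary:
  0 -> 'data'
  4 -> 'fast'
  0 -> 'data'
  4 -> 'fast'
  1 -> 'slow'

Decoded: "data fast data fast slow"


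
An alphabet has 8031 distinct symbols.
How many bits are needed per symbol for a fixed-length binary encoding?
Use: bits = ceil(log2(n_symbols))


log2(8031) = 12.9714
Bracket: 2^12 = 4096 < 8031 <= 2^13 = 8192
So ceil(log2(8031)) = 13

bits = ceil(log2(8031)) = ceil(12.9714) = 13 bits


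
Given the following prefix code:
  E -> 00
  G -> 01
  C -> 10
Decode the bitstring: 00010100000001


Decoding step by step:
Bits 00 -> E
Bits 01 -> G
Bits 01 -> G
Bits 00 -> E
Bits 00 -> E
Bits 00 -> E
Bits 01 -> G


Decoded message: EGGEEEG


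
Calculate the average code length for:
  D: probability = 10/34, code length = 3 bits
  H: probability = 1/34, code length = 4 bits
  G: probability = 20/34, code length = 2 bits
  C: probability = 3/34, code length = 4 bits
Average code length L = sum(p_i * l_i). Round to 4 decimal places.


Weighted contributions p_i * l_i:
  D: (10/34) * 3 = 30/34
  H: (1/34) * 4 = 4/34
  G: (20/34) * 2 = 40/34
  C: (3/34) * 4 = 12/34
Sum = (30 + 4 + 40 + 12)/34 = 86/34

L = 86/34 = 2.5294 bits/symbol


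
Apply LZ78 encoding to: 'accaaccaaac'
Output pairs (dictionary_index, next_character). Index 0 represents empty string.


LZ78 encoding steps:
Dictionary: {0: ''}
Step 1: w='' (idx 0), next='a' -> output (0, 'a'), add 'a' as idx 1
Step 2: w='' (idx 0), next='c' -> output (0, 'c'), add 'c' as idx 2
Step 3: w='c' (idx 2), next='a' -> output (2, 'a'), add 'ca' as idx 3
Step 4: w='a' (idx 1), next='c' -> output (1, 'c'), add 'ac' as idx 4
Step 5: w='ca' (idx 3), next='a' -> output (3, 'a'), add 'caa' as idx 5
Step 6: w='ac' (idx 4), end of input -> output (4, '')


Encoded: [(0, 'a'), (0, 'c'), (2, 'a'), (1, 'c'), (3, 'a'), (4, '')]


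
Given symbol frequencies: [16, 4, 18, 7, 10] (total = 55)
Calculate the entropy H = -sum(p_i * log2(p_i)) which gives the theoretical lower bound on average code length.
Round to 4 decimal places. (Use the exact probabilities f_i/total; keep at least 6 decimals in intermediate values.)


Per-symbol terms -p_i * log2(p_i) with p_i = f_i/55:
  p = 16/55 = 0.290909: log2(p) = -1.781360, -p*log2(p) = 0.518214
  p = 4/55 = 0.072727: log2(p) = -3.781360, -p*log2(p) = 0.275008
  p = 18/55 = 0.327273: log2(p) = -1.611435, -p*log2(p) = 0.527379
  p = 7/55 = 0.127273: log2(p) = -2.974005, -p*log2(p) = 0.378510
  p = 10/55 = 0.181818: log2(p) = -2.459432, -p*log2(p) = 0.447169
H = 0.518214 + 0.275008 + 0.527379 + 0.378510 + 0.447169 = 2.146280

H = 2.1463 bits/symbol


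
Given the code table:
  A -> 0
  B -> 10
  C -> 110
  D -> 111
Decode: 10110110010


Decoding:
10 -> B
110 -> C
110 -> C
0 -> A
10 -> B


Result: BCCAB


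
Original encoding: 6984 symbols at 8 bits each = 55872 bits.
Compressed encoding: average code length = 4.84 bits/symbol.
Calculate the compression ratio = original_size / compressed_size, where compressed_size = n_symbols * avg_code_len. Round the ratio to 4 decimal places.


original_size = n_symbols * orig_bits = 6984 * 8 = 55872 bits
compressed_size = n_symbols * avg_code_len = 6984 * 4.84 = 33802.56 bits
ratio = original_size / compressed_size = 55872 / 33802.56 = 1.6529

Compression ratio = 1.6529


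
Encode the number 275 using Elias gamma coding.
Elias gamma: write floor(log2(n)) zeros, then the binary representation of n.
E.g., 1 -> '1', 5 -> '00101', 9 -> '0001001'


num_bits = floor(log2(275)) + 1 = 9
leading_zeros = num_bits - 1 = 8
binary(275) = 100010011

Elias gamma(275) = '00000000' + '100010011' = 00000000100010011 (17 bits)


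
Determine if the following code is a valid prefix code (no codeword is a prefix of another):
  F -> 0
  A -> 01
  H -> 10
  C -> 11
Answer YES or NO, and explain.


Checking each pair (does one codeword prefix another?):
  F='0' vs A='01': prefix -- VIOLATION

NO -- this is NOT a valid prefix code. F (0) is a prefix of A (01).


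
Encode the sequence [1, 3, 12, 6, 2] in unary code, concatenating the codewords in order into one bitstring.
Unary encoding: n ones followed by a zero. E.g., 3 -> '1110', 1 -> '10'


Encode each number as n ones followed by a terminating 0:
  1 -> 10 (2 bits)
  3 -> 1110 (4 bits)
  12 -> 1111111111110 (13 bits)
  6 -> 1111110 (7 bits)
  2 -> 110 (3 bits)
Total length = 2 + 4 + 13 + 7 + 3 = 29 bits.

Unary([1, 3, 12, 6, 2]) = 10111011111111111101111110110 (29 bits)


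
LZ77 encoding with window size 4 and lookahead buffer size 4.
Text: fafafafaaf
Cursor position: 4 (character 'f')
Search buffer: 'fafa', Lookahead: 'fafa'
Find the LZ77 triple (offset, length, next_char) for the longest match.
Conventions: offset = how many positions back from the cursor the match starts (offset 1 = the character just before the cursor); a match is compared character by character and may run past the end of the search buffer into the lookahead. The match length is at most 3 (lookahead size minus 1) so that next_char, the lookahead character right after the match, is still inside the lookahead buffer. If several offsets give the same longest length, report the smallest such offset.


Try each offset into the search buffer:
  offset=1 (pos 3, char 'a'): match length 0
  offset=2 (pos 2, char 'f'): match length 3
  offset=3 (pos 1, char 'a'): match length 0
  offset=4 (pos 0, char 'f'): match length 3
Longest match has length 3, found at offsets 2, 4; take the smallest, offset 2.
next_char = character at position 4 + 3 = 7 -> 'a'

Best match: offset=2, length=3 (matching 'faf' starting at position 2)
LZ77 triple: (2, 3, 'a')


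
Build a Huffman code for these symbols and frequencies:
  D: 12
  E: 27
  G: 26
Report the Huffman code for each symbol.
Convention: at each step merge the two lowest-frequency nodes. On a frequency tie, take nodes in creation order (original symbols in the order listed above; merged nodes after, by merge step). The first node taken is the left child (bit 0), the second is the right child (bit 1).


Huffman tree construction:
Step 1: Merge D(12) + G(26) = 38
Step 2: Merge E(27) + (D+G)(38) = 65
Read each symbol's code off the tree from the root (left child = 0, right child = 1).

Codes:
  D: 10 (length 2)
  E: 0 (length 1)
  G: 11 (length 2)
Average code length: 103/65 = 1.5846 bits/symbol


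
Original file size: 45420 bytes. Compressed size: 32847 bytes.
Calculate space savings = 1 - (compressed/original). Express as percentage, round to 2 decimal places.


ratio = compressed/original = 32847/45420 = 0.723184
savings = 1 - ratio = 1 - 0.723184 = 0.276816
as a percentage: 0.276816 * 100 = 27.68%

Space savings = 1 - 32847/45420 = 27.68%


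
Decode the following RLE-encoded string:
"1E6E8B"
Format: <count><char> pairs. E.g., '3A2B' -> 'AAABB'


Expanding each <count><char> pair:
  1E -> 'E'
  6E -> 'EEEEEE'
  8B -> 'BBBBBBBB'

Decoded = EEEEEEEBBBBBBBB


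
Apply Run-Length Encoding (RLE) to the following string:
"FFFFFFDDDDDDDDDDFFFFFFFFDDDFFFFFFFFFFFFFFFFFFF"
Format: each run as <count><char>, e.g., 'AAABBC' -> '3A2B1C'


Scanning runs left to right:
  i=0: run of 'F' x 6 -> '6F'
  i=6: run of 'D' x 10 -> '10D'
  i=16: run of 'F' x 8 -> '8F'
  i=24: run of 'D' x 3 -> '3D'
  i=27: run of 'F' x 19 -> '19F'

RLE = 6F10D8F3D19F


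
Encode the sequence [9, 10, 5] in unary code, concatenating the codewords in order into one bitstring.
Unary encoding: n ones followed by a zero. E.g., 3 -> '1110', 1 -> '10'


Encode each number as n ones followed by a terminating 0:
  9 -> 1111111110 (10 bits)
  10 -> 11111111110 (11 bits)
  5 -> 111110 (6 bits)
Total length = 10 + 11 + 6 = 27 bits.

Unary([9, 10, 5]) = 111111111011111111110111110 (27 bits)


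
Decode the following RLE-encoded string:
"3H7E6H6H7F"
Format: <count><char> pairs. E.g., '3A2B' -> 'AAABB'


Expanding each <count><char> pair:
  3H -> 'HHH'
  7E -> 'EEEEEEE'
  6H -> 'HHHHHH'
  6H -> 'HHHHHH'
  7F -> 'FFFFFFF'

Decoded = HHHEEEEEEEHHHHHHHHHHHHFFFFFFF


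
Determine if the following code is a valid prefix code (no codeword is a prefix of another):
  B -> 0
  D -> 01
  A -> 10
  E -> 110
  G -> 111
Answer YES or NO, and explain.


Checking each pair (does one codeword prefix another?):
  B='0' vs D='01': prefix -- VIOLATION

NO -- this is NOT a valid prefix code. B (0) is a prefix of D (01).


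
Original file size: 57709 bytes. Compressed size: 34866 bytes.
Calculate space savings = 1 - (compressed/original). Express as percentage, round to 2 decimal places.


ratio = compressed/original = 34866/57709 = 0.604169
savings = 1 - ratio = 1 - 0.604169 = 0.395831
as a percentage: 0.395831 * 100 = 39.58%

Space savings = 1 - 34866/57709 = 39.58%


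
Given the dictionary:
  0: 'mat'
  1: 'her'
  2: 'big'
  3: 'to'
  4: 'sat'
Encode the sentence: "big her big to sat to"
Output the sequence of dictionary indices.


Look up each word in the dictionary:
  'big' -> 2
  'her' -> 1
  'big' -> 2
  'to' -> 3
  'sat' -> 4
  'to' -> 3

Encoded: [2, 1, 2, 3, 4, 3]


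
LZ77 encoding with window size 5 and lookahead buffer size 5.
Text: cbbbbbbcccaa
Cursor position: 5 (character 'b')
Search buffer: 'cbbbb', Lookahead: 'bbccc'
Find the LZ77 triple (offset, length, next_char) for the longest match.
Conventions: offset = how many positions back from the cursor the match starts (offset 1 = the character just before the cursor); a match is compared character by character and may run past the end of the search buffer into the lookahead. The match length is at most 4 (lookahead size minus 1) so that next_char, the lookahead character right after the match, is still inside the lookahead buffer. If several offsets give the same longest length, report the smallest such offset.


Try each offset into the search buffer:
  offset=1 (pos 4, char 'b'): match length 2
  offset=2 (pos 3, char 'b'): match length 2
  offset=3 (pos 2, char 'b'): match length 2
  offset=4 (pos 1, char 'b'): match length 2
  offset=5 (pos 0, char 'c'): match length 0
Longest match has length 2, found at offsets 1, 2, 3, 4; take the smallest, offset 1.
next_char = character at position 5 + 2 = 7 -> 'c'

Best match: offset=1, length=2 (matching 'bb' starting at position 4)
LZ77 triple: (1, 2, 'c')


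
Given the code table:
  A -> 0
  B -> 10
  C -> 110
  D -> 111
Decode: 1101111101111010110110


Decoding:
110 -> C
111 -> D
110 -> C
111 -> D
10 -> B
10 -> B
110 -> C
110 -> C


Result: CDCDBBCC


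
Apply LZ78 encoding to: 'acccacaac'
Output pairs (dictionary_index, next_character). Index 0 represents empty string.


LZ78 encoding steps:
Dictionary: {0: ''}
Step 1: w='' (idx 0), next='a' -> output (0, 'a'), add 'a' as idx 1
Step 2: w='' (idx 0), next='c' -> output (0, 'c'), add 'c' as idx 2
Step 3: w='c' (idx 2), next='c' -> output (2, 'c'), add 'cc' as idx 3
Step 4: w='a' (idx 1), next='c' -> output (1, 'c'), add 'ac' as idx 4
Step 5: w='a' (idx 1), next='a' -> output (1, 'a'), add 'aa' as idx 5
Step 6: w='c' (idx 2), end of input -> output (2, '')


Encoded: [(0, 'a'), (0, 'c'), (2, 'c'), (1, 'c'), (1, 'a'), (2, '')]


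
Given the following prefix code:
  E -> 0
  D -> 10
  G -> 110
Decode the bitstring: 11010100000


Decoding step by step:
Bits 110 -> G
Bits 10 -> D
Bits 10 -> D
Bits 0 -> E
Bits 0 -> E
Bits 0 -> E
Bits 0 -> E


Decoded message: GDDEEEE


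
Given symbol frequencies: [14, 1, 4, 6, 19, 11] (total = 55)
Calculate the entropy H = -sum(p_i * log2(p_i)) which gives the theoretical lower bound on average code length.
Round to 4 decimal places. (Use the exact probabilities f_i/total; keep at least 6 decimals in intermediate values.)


Per-symbol terms -p_i * log2(p_i) with p_i = f_i/55:
  p = 14/55 = 0.254545: log2(p) = -1.974005, -p*log2(p) = 0.502474
  p = 1/55 = 0.018182: log2(p) = -5.781360, -p*log2(p) = 0.105116
  p = 4/55 = 0.072727: log2(p) = -3.781360, -p*log2(p) = 0.275008
  p = 6/55 = 0.109091: log2(p) = -3.196397, -p*log2(p) = 0.348698
  p = 19/55 = 0.345455: log2(p) = -1.533432, -p*log2(p) = 0.529731
  p = 11/55 = 0.200000: log2(p) = -2.321928, -p*log2(p) = 0.464386
H = 0.502474 + 0.105116 + 0.275008 + 0.348698 + 0.529731 + 0.464386 = 2.225413

H = 2.2254 bits/symbol


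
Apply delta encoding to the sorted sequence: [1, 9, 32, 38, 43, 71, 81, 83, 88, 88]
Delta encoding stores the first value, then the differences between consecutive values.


First value: 1
Deltas:
  9 - 1 = 8
  32 - 9 = 23
  38 - 32 = 6
  43 - 38 = 5
  71 - 43 = 28
  81 - 71 = 10
  83 - 81 = 2
  88 - 83 = 5
  88 - 88 = 0


Delta encoded: [1, 8, 23, 6, 5, 28, 10, 2, 5, 0]


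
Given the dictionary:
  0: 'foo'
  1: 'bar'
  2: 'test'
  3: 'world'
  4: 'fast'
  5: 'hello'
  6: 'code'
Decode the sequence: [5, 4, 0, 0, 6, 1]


Look up each index in the dictionary:
  5 -> 'hello'
  4 -> 'fast'
  0 -> 'foo'
  0 -> 'foo'
  6 -> 'code'
  1 -> 'bar'

Decoded: "hello fast foo foo code bar"


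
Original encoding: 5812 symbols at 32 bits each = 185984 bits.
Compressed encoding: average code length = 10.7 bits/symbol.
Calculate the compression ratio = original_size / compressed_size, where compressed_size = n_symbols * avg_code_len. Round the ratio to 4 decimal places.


original_size = n_symbols * orig_bits = 5812 * 32 = 185984 bits
compressed_size = n_symbols * avg_code_len = 5812 * 10.7 = 62188.4 bits
ratio = original_size / compressed_size = 185984 / 62188.4 = 2.9907

Compression ratio = 2.9907


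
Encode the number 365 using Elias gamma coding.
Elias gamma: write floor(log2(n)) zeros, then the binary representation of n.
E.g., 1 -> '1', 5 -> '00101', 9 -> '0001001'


num_bits = floor(log2(365)) + 1 = 9
leading_zeros = num_bits - 1 = 8
binary(365) = 101101101

Elias gamma(365) = '00000000' + '101101101' = 00000000101101101 (17 bits)


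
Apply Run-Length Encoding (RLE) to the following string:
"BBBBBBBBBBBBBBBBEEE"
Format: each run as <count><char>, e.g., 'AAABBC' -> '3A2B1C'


Scanning runs left to right:
  i=0: run of 'B' x 16 -> '16B'
  i=16: run of 'E' x 3 -> '3E'

RLE = 16B3E


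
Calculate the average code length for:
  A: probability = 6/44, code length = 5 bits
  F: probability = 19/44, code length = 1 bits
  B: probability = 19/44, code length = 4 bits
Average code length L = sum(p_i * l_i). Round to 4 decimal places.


Weighted contributions p_i * l_i:
  A: (6/44) * 5 = 30/44
  F: (19/44) * 1 = 19/44
  B: (19/44) * 4 = 76/44
Sum = (30 + 19 + 76)/44 = 125/44

L = 125/44 = 2.8409 bits/symbol


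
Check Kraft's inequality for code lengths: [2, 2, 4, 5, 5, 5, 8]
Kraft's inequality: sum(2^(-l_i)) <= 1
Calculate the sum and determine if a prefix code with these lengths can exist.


Sum = 2^(-2) + 2^(-2) + 2^(-4) + 2^(-5) + 2^(-5) + 2^(-5) + 2^(-8)
    = 0.25 + 0.25 + 0.0625 + 0.03125 + 0.03125 + 0.03125 + 0.00390625
    = 169/256 = 0.66015625
Since 0.66015625 <= 1, Kraft's inequality IS satisfied.
A prefix code with these lengths CAN exist.

Kraft sum = 0.66015625. Satisfied.


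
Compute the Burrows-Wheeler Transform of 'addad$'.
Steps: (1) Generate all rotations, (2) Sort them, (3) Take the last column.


Rotations (sorted):
  0: $addad -> last char: d
  1: ad$add -> last char: d
  2: addad$ -> last char: $
  3: d$adda -> last char: a
  4: dad$ad -> last char: d
  5: ddad$a -> last char: a


BWT = dd$ada


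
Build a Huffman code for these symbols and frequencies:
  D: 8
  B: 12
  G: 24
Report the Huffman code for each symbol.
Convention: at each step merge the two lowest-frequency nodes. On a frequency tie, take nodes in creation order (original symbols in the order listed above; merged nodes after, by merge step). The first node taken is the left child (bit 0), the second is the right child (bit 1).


Huffman tree construction:
Step 1: Merge D(8) + B(12) = 20
Step 2: Merge (D+B)(20) + G(24) = 44
Read each symbol's code off the tree from the root (left child = 0, right child = 1).

Codes:
  D: 00 (length 2)
  B: 01 (length 2)
  G: 1 (length 1)
Average code length: 64/44 = 1.4545 bits/symbol


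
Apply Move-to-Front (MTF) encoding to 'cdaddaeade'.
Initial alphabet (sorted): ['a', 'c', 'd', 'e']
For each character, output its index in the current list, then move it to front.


MTF encoding:
'c': index 1 in ['a', 'c', 'd', 'e'] -> ['c', 'a', 'd', 'e']
'd': index 2 in ['c', 'a', 'd', 'e'] -> ['d', 'c', 'a', 'e']
'a': index 2 in ['d', 'c', 'a', 'e'] -> ['a', 'd', 'c', 'e']
'd': index 1 in ['a', 'd', 'c', 'e'] -> ['d', 'a', 'c', 'e']
'd': index 0 in ['d', 'a', 'c', 'e'] -> ['d', 'a', 'c', 'e']
'a': index 1 in ['d', 'a', 'c', 'e'] -> ['a', 'd', 'c', 'e']
'e': index 3 in ['a', 'd', 'c', 'e'] -> ['e', 'a', 'd', 'c']
'a': index 1 in ['e', 'a', 'd', 'c'] -> ['a', 'e', 'd', 'c']
'd': index 2 in ['a', 'e', 'd', 'c'] -> ['d', 'a', 'e', 'c']
'e': index 2 in ['d', 'a', 'e', 'c'] -> ['e', 'd', 'a', 'c']


Output: [1, 2, 2, 1, 0, 1, 3, 1, 2, 2]


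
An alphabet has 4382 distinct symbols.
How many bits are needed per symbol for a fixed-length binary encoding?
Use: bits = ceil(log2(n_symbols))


log2(4382) = 12.0974
Bracket: 2^12 = 4096 < 4382 <= 2^13 = 8192
So ceil(log2(4382)) = 13

bits = ceil(log2(4382)) = ceil(12.0974) = 13 bits


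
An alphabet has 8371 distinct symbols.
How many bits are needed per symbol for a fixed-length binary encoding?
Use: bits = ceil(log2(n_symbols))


log2(8371) = 13.0312
Bracket: 2^13 = 8192 < 8371 <= 2^14 = 16384
So ceil(log2(8371)) = 14

bits = ceil(log2(8371)) = ceil(13.0312) = 14 bits


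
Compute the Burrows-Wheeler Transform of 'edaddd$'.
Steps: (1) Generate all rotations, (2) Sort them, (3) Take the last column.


Rotations (sorted):
  0: $edaddd -> last char: d
  1: addd$ed -> last char: d
  2: d$edadd -> last char: d
  3: daddd$e -> last char: e
  4: dd$edad -> last char: d
  5: ddd$eda -> last char: a
  6: edaddd$ -> last char: $


BWT = dddeda$


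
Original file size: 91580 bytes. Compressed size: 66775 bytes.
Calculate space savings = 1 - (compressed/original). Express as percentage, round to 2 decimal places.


ratio = compressed/original = 66775/91580 = 0.729144
savings = 1 - ratio = 1 - 0.729144 = 0.270856
as a percentage: 0.270856 * 100 = 27.09%

Space savings = 1 - 66775/91580 = 27.09%


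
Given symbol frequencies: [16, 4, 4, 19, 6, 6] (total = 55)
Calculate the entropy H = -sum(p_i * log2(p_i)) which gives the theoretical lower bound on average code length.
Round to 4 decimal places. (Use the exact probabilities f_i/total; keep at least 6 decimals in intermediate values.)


Per-symbol terms -p_i * log2(p_i) with p_i = f_i/55:
  p = 16/55 = 0.290909: log2(p) = -1.781360, -p*log2(p) = 0.518214
  p = 4/55 = 0.072727: log2(p) = -3.781360, -p*log2(p) = 0.275008
  p = 4/55 = 0.072727: log2(p) = -3.781360, -p*log2(p) = 0.275008
  p = 19/55 = 0.345455: log2(p) = -1.533432, -p*log2(p) = 0.529731
  p = 6/55 = 0.109091: log2(p) = -3.196397, -p*log2(p) = 0.348698
  p = 6/55 = 0.109091: log2(p) = -3.196397, -p*log2(p) = 0.348698
H = 0.518214 + 0.275008 + 0.275008 + 0.529731 + 0.348698 + 0.348698 = 2.295357

H = 2.2954 bits/symbol


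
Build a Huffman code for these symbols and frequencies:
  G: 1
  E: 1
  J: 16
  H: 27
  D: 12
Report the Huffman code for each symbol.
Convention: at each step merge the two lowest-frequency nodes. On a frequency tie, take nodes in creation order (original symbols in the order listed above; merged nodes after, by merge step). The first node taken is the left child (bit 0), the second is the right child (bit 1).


Huffman tree construction:
Step 1: Merge G(1) + E(1) = 2
Step 2: Merge (G+E)(2) + D(12) = 14
Step 3: Merge ((G+E)+D)(14) + J(16) = 30
Step 4: Merge H(27) + (((G+E)+D)+J)(30) = 57
Read each symbol's code off the tree from the root (left child = 0, right child = 1).

Codes:
  G: 1000 (length 4)
  E: 1001 (length 4)
  J: 11 (length 2)
  H: 0 (length 1)
  D: 101 (length 3)
Average code length: 103/57 = 1.8070 bits/symbol


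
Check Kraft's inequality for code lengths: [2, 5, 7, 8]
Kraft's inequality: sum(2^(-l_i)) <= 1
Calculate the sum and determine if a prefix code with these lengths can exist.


Sum = 2^(-2) + 2^(-5) + 2^(-7) + 2^(-8)
    = 0.25 + 0.03125 + 0.0078125 + 0.00390625
    = 75/256 = 0.29296875
Since 0.29296875 <= 1, Kraft's inequality IS satisfied.
A prefix code with these lengths CAN exist.

Kraft sum = 0.29296875. Satisfied.


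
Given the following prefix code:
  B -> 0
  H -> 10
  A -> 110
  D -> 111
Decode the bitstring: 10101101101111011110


Decoding step by step:
Bits 10 -> H
Bits 10 -> H
Bits 110 -> A
Bits 110 -> A
Bits 111 -> D
Bits 10 -> H
Bits 111 -> D
Bits 10 -> H


Decoded message: HHAADHDH


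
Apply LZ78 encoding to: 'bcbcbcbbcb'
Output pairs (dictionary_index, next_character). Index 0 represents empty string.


LZ78 encoding steps:
Dictionary: {0: ''}
Step 1: w='' (idx 0), next='b' -> output (0, 'b'), add 'b' as idx 1
Step 2: w='' (idx 0), next='c' -> output (0, 'c'), add 'c' as idx 2
Step 3: w='b' (idx 1), next='c' -> output (1, 'c'), add 'bc' as idx 3
Step 4: w='bc' (idx 3), next='b' -> output (3, 'b'), add 'bcb' as idx 4
Step 5: w='bcb' (idx 4), end of input -> output (4, '')


Encoded: [(0, 'b'), (0, 'c'), (1, 'c'), (3, 'b'), (4, '')]


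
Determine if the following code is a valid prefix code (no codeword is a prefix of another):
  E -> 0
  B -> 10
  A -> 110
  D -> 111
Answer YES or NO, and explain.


Checking each pair (does one codeword prefix another?):
  E='0' vs B='10': no prefix
  E='0' vs A='110': no prefix
  E='0' vs D='111': no prefix
  B='10' vs E='0': no prefix
  B='10' vs A='110': no prefix
  B='10' vs D='111': no prefix
  A='110' vs E='0': no prefix
  A='110' vs B='10': no prefix
  A='110' vs D='111': no prefix
  D='111' vs E='0': no prefix
  D='111' vs B='10': no prefix
  D='111' vs A='110': no prefix
No violation found over all pairs.

YES -- this is a valid prefix code. No codeword is a prefix of any other codeword.


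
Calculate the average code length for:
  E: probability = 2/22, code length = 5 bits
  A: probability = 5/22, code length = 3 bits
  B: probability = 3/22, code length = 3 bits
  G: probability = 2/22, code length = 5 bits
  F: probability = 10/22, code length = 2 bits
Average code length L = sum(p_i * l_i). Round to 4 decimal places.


Weighted contributions p_i * l_i:
  E: (2/22) * 5 = 10/22
  A: (5/22) * 3 = 15/22
  B: (3/22) * 3 = 9/22
  G: (2/22) * 5 = 10/22
  F: (10/22) * 2 = 20/22
Sum = (10 + 15 + 9 + 10 + 20)/22 = 64/22

L = 64/22 = 2.9091 bits/symbol


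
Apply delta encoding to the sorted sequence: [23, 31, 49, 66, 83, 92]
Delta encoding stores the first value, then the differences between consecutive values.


First value: 23
Deltas:
  31 - 23 = 8
  49 - 31 = 18
  66 - 49 = 17
  83 - 66 = 17
  92 - 83 = 9


Delta encoded: [23, 8, 18, 17, 17, 9]


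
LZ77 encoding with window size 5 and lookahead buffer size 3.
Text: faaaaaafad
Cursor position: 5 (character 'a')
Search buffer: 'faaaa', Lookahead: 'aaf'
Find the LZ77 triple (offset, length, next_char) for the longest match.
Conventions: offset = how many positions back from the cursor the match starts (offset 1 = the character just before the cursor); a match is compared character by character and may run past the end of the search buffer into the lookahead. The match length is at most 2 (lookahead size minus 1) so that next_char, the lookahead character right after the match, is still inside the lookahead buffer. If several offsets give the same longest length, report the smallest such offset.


Try each offset into the search buffer:
  offset=1 (pos 4, char 'a'): match length 2
  offset=2 (pos 3, char 'a'): match length 2
  offset=3 (pos 2, char 'a'): match length 2
  offset=4 (pos 1, char 'a'): match length 2
  offset=5 (pos 0, char 'f'): match length 0
Longest match has length 2, found at offsets 1, 2, 3, 4; take the smallest, offset 1.
next_char = character at position 5 + 2 = 7 -> 'f'

Best match: offset=1, length=2 (matching 'aa' starting at position 4)
LZ77 triple: (1, 2, 'f')


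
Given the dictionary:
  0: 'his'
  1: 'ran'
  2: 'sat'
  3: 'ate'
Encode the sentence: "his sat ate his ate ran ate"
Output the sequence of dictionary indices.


Look up each word in the dictionary:
  'his' -> 0
  'sat' -> 2
  'ate' -> 3
  'his' -> 0
  'ate' -> 3
  'ran' -> 1
  'ate' -> 3

Encoded: [0, 2, 3, 0, 3, 1, 3]


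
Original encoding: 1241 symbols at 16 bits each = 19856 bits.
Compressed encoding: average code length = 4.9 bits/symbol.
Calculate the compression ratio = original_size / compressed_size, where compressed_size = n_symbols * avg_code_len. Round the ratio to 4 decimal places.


original_size = n_symbols * orig_bits = 1241 * 16 = 19856 bits
compressed_size = n_symbols * avg_code_len = 1241 * 4.9 = 6080.9 bits
ratio = original_size / compressed_size = 19856 / 6080.9 = 3.2653

Compression ratio = 3.2653


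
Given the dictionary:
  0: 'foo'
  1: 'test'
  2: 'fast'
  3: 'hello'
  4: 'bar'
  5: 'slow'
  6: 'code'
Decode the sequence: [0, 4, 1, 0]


Look up each index in the dictionary:
  0 -> 'foo'
  4 -> 'bar'
  1 -> 'test'
  0 -> 'foo'

Decoded: "foo bar test foo"


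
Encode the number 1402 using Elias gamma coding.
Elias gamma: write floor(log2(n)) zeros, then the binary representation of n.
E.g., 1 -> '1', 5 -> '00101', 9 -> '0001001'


num_bits = floor(log2(1402)) + 1 = 11
leading_zeros = num_bits - 1 = 10
binary(1402) = 10101111010

Elias gamma(1402) = '0000000000' + '10101111010' = 000000000010101111010 (21 bits)


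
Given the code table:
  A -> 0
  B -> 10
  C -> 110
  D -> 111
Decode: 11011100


Decoding:
110 -> C
111 -> D
0 -> A
0 -> A


Result: CDAA


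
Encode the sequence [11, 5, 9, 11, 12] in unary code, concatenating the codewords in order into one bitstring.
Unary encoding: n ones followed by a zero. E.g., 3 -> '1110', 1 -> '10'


Encode each number as n ones followed by a terminating 0:
  11 -> 111111111110 (12 bits)
  5 -> 111110 (6 bits)
  9 -> 1111111110 (10 bits)
  11 -> 111111111110 (12 bits)
  12 -> 1111111111110 (13 bits)
Total length = 12 + 6 + 10 + 12 + 13 = 53 bits.

Unary([11, 5, 9, 11, 12]) = 11111111111011111011111111101111111111101111111111110 (53 bits)


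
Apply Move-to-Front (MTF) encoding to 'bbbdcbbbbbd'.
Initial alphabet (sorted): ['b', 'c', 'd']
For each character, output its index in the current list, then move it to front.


MTF encoding:
'b': index 0 in ['b', 'c', 'd'] -> ['b', 'c', 'd']
'b': index 0 in ['b', 'c', 'd'] -> ['b', 'c', 'd']
'b': index 0 in ['b', 'c', 'd'] -> ['b', 'c', 'd']
'd': index 2 in ['b', 'c', 'd'] -> ['d', 'b', 'c']
'c': index 2 in ['d', 'b', 'c'] -> ['c', 'd', 'b']
'b': index 2 in ['c', 'd', 'b'] -> ['b', 'c', 'd']
'b': index 0 in ['b', 'c', 'd'] -> ['b', 'c', 'd']
'b': index 0 in ['b', 'c', 'd'] -> ['b', 'c', 'd']
'b': index 0 in ['b', 'c', 'd'] -> ['b', 'c', 'd']
'b': index 0 in ['b', 'c', 'd'] -> ['b', 'c', 'd']
'd': index 2 in ['b', 'c', 'd'] -> ['d', 'b', 'c']


Output: [0, 0, 0, 2, 2, 2, 0, 0, 0, 0, 2]


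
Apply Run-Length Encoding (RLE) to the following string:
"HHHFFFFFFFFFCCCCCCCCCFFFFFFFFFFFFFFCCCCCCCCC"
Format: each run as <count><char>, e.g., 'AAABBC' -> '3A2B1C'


Scanning runs left to right:
  i=0: run of 'H' x 3 -> '3H'
  i=3: run of 'F' x 9 -> '9F'
  i=12: run of 'C' x 9 -> '9C'
  i=21: run of 'F' x 14 -> '14F'
  i=35: run of 'C' x 9 -> '9C'

RLE = 3H9F9C14F9C


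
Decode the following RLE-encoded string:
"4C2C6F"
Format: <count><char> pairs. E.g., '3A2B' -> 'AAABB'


Expanding each <count><char> pair:
  4C -> 'CCCC'
  2C -> 'CC'
  6F -> 'FFFFFF'

Decoded = CCCCCCFFFFFF


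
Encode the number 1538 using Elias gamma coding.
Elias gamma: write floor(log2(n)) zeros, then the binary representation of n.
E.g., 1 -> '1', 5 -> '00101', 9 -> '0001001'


num_bits = floor(log2(1538)) + 1 = 11
leading_zeros = num_bits - 1 = 10
binary(1538) = 11000000010

Elias gamma(1538) = '0000000000' + '11000000010' = 000000000011000000010 (21 bits)


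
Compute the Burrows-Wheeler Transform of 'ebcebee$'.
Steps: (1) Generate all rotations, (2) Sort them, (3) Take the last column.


Rotations (sorted):
  0: $ebcebee -> last char: e
  1: bcebee$e -> last char: e
  2: bee$ebce -> last char: e
  3: cebee$eb -> last char: b
  4: e$ebcebe -> last char: e
  5: ebcebee$ -> last char: $
  6: ebee$ebc -> last char: c
  7: ee$ebceb -> last char: b


BWT = eeebe$cb


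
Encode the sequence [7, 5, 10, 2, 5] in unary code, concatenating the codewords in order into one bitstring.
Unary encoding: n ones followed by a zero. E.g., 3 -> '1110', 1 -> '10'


Encode each number as n ones followed by a terminating 0:
  7 -> 11111110 (8 bits)
  5 -> 111110 (6 bits)
  10 -> 11111111110 (11 bits)
  2 -> 110 (3 bits)
  5 -> 111110 (6 bits)
Total length = 8 + 6 + 11 + 3 + 6 = 34 bits.

Unary([7, 5, 10, 2, 5]) = 1111111011111011111111110110111110 (34 bits)


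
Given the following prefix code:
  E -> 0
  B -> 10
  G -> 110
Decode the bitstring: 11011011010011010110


Decoding step by step:
Bits 110 -> G
Bits 110 -> G
Bits 110 -> G
Bits 10 -> B
Bits 0 -> E
Bits 110 -> G
Bits 10 -> B
Bits 110 -> G


Decoded message: GGGBEGBG


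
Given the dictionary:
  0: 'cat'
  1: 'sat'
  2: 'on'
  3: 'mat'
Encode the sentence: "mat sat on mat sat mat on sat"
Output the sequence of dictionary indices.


Look up each word in the dictionary:
  'mat' -> 3
  'sat' -> 1
  'on' -> 2
  'mat' -> 3
  'sat' -> 1
  'mat' -> 3
  'on' -> 2
  'sat' -> 1

Encoded: [3, 1, 2, 3, 1, 3, 2, 1]


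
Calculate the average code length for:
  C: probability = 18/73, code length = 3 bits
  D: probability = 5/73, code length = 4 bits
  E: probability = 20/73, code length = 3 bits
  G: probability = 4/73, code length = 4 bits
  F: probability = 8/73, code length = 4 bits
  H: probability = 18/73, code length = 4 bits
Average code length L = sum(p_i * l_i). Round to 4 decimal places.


Weighted contributions p_i * l_i:
  C: (18/73) * 3 = 54/73
  D: (5/73) * 4 = 20/73
  E: (20/73) * 3 = 60/73
  G: (4/73) * 4 = 16/73
  F: (8/73) * 4 = 32/73
  H: (18/73) * 4 = 72/73
Sum = (54 + 20 + 60 + 16 + 32 + 72)/73 = 254/73

L = 254/73 = 3.4795 bits/symbol


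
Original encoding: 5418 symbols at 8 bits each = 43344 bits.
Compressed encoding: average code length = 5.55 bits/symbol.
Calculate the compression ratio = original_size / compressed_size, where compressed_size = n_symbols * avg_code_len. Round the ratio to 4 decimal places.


original_size = n_symbols * orig_bits = 5418 * 8 = 43344 bits
compressed_size = n_symbols * avg_code_len = 5418 * 5.55 = 30069.9 bits
ratio = original_size / compressed_size = 43344 / 30069.9 = 1.4414

Compression ratio = 1.4414


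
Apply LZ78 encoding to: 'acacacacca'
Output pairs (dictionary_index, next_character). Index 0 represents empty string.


LZ78 encoding steps:
Dictionary: {0: ''}
Step 1: w='' (idx 0), next='a' -> output (0, 'a'), add 'a' as idx 1
Step 2: w='' (idx 0), next='c' -> output (0, 'c'), add 'c' as idx 2
Step 3: w='a' (idx 1), next='c' -> output (1, 'c'), add 'ac' as idx 3
Step 4: w='ac' (idx 3), next='a' -> output (3, 'a'), add 'aca' as idx 4
Step 5: w='c' (idx 2), next='c' -> output (2, 'c'), add 'cc' as idx 5
Step 6: w='a' (idx 1), end of input -> output (1, '')


Encoded: [(0, 'a'), (0, 'c'), (1, 'c'), (3, 'a'), (2, 'c'), (1, '')]


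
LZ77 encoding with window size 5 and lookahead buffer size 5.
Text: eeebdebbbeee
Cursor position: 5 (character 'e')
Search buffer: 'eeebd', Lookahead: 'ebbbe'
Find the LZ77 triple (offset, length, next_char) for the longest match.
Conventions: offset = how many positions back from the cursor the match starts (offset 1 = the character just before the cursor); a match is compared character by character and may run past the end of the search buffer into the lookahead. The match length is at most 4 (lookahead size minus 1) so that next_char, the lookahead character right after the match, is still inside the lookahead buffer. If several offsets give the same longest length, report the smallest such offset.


Try each offset into the search buffer:
  offset=1 (pos 4, char 'd'): match length 0
  offset=2 (pos 3, char 'b'): match length 0
  offset=3 (pos 2, char 'e'): match length 2
  offset=4 (pos 1, char 'e'): match length 1
  offset=5 (pos 0, char 'e'): match length 1
Longest match has length 2 at offset 3.
next_char = character at position 5 + 2 = 7 -> 'b'

Best match: offset=3, length=2 (matching 'eb' starting at position 2)
LZ77 triple: (3, 2, 'b')


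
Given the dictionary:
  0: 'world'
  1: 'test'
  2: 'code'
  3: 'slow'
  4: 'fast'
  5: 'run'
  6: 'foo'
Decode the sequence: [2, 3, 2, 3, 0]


Look up each index in the dictionary:
  2 -> 'code'
  3 -> 'slow'
  2 -> 'code'
  3 -> 'slow'
  0 -> 'world'

Decoded: "code slow code slow world"


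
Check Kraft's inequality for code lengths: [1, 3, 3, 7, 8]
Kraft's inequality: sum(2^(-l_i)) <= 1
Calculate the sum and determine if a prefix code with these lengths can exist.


Sum = 2^(-1) + 2^(-3) + 2^(-3) + 2^(-7) + 2^(-8)
    = 0.5 + 0.125 + 0.125 + 0.0078125 + 0.00390625
    = 195/256 = 0.76171875
Since 0.76171875 <= 1, Kraft's inequality IS satisfied.
A prefix code with these lengths CAN exist.

Kraft sum = 0.76171875. Satisfied.


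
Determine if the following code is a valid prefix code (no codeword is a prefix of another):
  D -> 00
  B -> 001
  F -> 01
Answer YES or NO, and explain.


Checking each pair (does one codeword prefix another?):
  D='00' vs B='001': prefix -- VIOLATION

NO -- this is NOT a valid prefix code. D (00) is a prefix of B (001).


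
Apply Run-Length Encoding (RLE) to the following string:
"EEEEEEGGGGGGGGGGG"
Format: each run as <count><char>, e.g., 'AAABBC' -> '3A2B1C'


Scanning runs left to right:
  i=0: run of 'E' x 6 -> '6E'
  i=6: run of 'G' x 11 -> '11G'

RLE = 6E11G


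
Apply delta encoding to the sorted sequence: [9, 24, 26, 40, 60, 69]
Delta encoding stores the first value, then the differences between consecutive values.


First value: 9
Deltas:
  24 - 9 = 15
  26 - 24 = 2
  40 - 26 = 14
  60 - 40 = 20
  69 - 60 = 9


Delta encoded: [9, 15, 2, 14, 20, 9]


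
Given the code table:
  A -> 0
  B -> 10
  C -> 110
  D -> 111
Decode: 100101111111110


Decoding:
10 -> B
0 -> A
10 -> B
111 -> D
111 -> D
111 -> D
0 -> A


Result: BABDDDA


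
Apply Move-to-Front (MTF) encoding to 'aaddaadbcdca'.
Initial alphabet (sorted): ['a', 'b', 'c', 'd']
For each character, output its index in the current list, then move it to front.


MTF encoding:
'a': index 0 in ['a', 'b', 'c', 'd'] -> ['a', 'b', 'c', 'd']
'a': index 0 in ['a', 'b', 'c', 'd'] -> ['a', 'b', 'c', 'd']
'd': index 3 in ['a', 'b', 'c', 'd'] -> ['d', 'a', 'b', 'c']
'd': index 0 in ['d', 'a', 'b', 'c'] -> ['d', 'a', 'b', 'c']
'a': index 1 in ['d', 'a', 'b', 'c'] -> ['a', 'd', 'b', 'c']
'a': index 0 in ['a', 'd', 'b', 'c'] -> ['a', 'd', 'b', 'c']
'd': index 1 in ['a', 'd', 'b', 'c'] -> ['d', 'a', 'b', 'c']
'b': index 2 in ['d', 'a', 'b', 'c'] -> ['b', 'd', 'a', 'c']
'c': index 3 in ['b', 'd', 'a', 'c'] -> ['c', 'b', 'd', 'a']
'd': index 2 in ['c', 'b', 'd', 'a'] -> ['d', 'c', 'b', 'a']
'c': index 1 in ['d', 'c', 'b', 'a'] -> ['c', 'd', 'b', 'a']
'a': index 3 in ['c', 'd', 'b', 'a'] -> ['a', 'c', 'd', 'b']


Output: [0, 0, 3, 0, 1, 0, 1, 2, 3, 2, 1, 3]


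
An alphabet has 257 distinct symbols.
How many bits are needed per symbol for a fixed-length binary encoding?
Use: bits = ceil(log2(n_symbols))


log2(257) = 8.0056
Bracket: 2^8 = 256 < 257 <= 2^9 = 512
So ceil(log2(257)) = 9

bits = ceil(log2(257)) = ceil(8.0056) = 9 bits


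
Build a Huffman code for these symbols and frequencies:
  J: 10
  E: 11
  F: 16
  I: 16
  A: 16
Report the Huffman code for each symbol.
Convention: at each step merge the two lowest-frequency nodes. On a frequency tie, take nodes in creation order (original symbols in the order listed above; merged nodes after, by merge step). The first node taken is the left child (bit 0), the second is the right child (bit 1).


Huffman tree construction:
Step 1: Merge J(10) + E(11) = 21
Step 2: Merge F(16) + I(16) = 32
Step 3: Merge A(16) + (J+E)(21) = 37
Step 4: Merge (F+I)(32) + (A+(J+E))(37) = 69
Read each symbol's code off the tree from the root (left child = 0, right child = 1).

Codes:
  J: 110 (length 3)
  E: 111 (length 3)
  F: 00 (length 2)
  I: 01 (length 2)
  A: 10 (length 2)
Average code length: 159/69 = 2.3043 bits/symbol


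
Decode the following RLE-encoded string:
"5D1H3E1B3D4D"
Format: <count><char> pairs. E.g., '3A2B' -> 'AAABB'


Expanding each <count><char> pair:
  5D -> 'DDDDD'
  1H -> 'H'
  3E -> 'EEE'
  1B -> 'B'
  3D -> 'DDD'
  4D -> 'DDDD'

Decoded = DDDDDHEEEBDDDDDDD


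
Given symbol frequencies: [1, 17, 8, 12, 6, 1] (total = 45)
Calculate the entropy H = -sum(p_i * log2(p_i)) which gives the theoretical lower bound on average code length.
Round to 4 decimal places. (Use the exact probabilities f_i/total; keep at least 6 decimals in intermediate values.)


Per-symbol terms -p_i * log2(p_i) with p_i = f_i/45:
  p = 1/45 = 0.022222: log2(p) = -5.491853, -p*log2(p) = 0.122041
  p = 17/45 = 0.377778: log2(p) = -1.404390, -p*log2(p) = 0.530547
  p = 8/45 = 0.177778: log2(p) = -2.491853, -p*log2(p) = 0.442996
  p = 12/45 = 0.266667: log2(p) = -1.906891, -p*log2(p) = 0.508504
  p = 6/45 = 0.133333: log2(p) = -2.906891, -p*log2(p) = 0.387585
  p = 1/45 = 0.022222: log2(p) = -5.491853, -p*log2(p) = 0.122041
H = 0.122041 + 0.530547 + 0.442996 + 0.508504 + 0.387585 + 0.122041 = 2.113714

H = 2.1137 bits/symbol
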